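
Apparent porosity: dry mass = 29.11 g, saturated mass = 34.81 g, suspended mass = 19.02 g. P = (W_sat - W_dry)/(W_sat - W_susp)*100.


P = (34.81 - 29.11) / (34.81 - 19.02) * 100 = 5.7 / 15.79 * 100 = 36.1%

36.1


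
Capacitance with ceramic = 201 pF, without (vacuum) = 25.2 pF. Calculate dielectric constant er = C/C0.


er = 201 / 25.2 = 7.98

7.98


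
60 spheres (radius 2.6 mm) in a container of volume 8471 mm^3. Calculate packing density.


V_sphere = 4/3*pi*2.6^3 = 73.6222 mm^3
Total V = 60*73.6222 = 4417.332 mm^3
PD = 4417.332 / 8471 = 0.521

0.521


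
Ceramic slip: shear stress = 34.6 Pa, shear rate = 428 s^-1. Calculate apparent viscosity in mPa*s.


eta = tau/gamma * 1000 = 34.6/428 * 1000 = 80.8 mPa*s

80.8


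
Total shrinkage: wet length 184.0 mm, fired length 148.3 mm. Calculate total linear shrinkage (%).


TS = (184.0 - 148.3) / 184.0 * 100 = 19.4%

19.4


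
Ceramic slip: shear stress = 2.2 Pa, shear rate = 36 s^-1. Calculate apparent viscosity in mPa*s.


eta = tau/gamma * 1000 = 2.2/36 * 1000 = 61.1 mPa*s

61.1


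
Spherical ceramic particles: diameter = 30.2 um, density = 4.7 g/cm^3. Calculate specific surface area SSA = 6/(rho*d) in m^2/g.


SSA = 6 / (4.7 * 30.2) = 0.042 m^2/g

0.042


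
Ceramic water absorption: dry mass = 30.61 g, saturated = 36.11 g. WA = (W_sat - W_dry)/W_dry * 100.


WA = (36.11 - 30.61) / 30.61 * 100 = 17.97%

17.97


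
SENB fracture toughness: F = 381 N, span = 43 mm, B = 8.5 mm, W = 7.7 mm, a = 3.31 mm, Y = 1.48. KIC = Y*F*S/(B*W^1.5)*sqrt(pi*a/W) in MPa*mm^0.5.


KIC = 1.48*381*43/(8.5*7.7^1.5)*sqrt(pi*3.31/7.7) = 155.15

155.15


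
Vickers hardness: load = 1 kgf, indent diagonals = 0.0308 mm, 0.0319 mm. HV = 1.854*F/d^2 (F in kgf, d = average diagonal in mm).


d_avg = (0.0308+0.0319)/2 = 0.03135 mm
HV = 1.854*1/0.03135^2 = 1886

1886


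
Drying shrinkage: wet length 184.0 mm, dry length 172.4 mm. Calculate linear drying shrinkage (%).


DS = (184.0 - 172.4) / 184.0 * 100 = 6.3%

6.3


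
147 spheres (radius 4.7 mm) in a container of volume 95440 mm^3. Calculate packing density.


V_sphere = 4/3*pi*4.7^3 = 434.8928 mm^3
Total V = 147*434.8928 = 63929.2416 mm^3
PD = 63929.2416 / 95440 = 0.67

0.67


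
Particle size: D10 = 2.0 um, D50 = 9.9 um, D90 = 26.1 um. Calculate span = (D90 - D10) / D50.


Span = (26.1 - 2.0) / 9.9 = 24.1 / 9.9 = 2.434

2.434


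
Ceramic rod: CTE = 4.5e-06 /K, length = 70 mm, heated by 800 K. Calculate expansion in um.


dL = 4.5e-06 * 70 * 800 * 1000 = 252.0 um

252.0


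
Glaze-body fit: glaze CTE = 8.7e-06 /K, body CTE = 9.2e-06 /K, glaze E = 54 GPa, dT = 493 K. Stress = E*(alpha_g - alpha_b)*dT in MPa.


Stress = 54*1000*(8.7e-06 - 9.2e-06)*493 = -13.3 MPa

-13.3


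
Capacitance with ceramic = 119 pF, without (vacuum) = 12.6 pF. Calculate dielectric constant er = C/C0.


er = 119 / 12.6 = 9.44

9.44


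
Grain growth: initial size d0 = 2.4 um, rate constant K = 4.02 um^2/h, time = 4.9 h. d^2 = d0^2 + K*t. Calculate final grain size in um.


d^2 = 2.4^2 + 4.02*4.9 = 25.458
d = sqrt(25.458) = 5.05 um

5.05


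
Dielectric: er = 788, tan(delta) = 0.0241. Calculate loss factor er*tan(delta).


Loss = 788 * 0.0241 = 18.991

18.991


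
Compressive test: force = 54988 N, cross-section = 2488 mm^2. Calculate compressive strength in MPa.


CS = 54988 / 2488 = 22.1 MPa

22.1


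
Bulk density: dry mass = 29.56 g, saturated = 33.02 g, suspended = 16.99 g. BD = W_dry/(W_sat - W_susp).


BD = 29.56 / (33.02 - 16.99) = 29.56 / 16.03 = 1.844 g/cm^3

1.844


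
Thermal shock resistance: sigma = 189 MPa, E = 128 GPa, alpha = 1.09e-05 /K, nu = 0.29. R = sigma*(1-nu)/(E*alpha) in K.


R = 189*(1-0.29)/(128*1000*1.09e-05) = 96 K

96


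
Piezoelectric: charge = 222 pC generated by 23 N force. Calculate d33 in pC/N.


d33 = 222 / 23 = 9.7 pC/N

9.7


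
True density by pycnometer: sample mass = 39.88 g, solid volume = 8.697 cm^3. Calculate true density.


TD = 39.88 / 8.697 = 4.585 g/cm^3

4.585


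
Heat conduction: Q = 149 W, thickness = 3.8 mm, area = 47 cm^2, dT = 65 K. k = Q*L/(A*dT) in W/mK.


k = 149*3.8/1000/(47/10000*65) = 1.85 W/mK

1.85


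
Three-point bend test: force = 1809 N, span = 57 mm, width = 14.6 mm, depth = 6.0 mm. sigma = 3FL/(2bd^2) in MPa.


sigma = 3*1809*57/(2*14.6*6.0^2) = 294.3 MPa

294.3


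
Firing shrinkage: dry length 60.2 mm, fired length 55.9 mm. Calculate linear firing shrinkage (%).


FS = (60.2 - 55.9) / 60.2 * 100 = 7.14%

7.14


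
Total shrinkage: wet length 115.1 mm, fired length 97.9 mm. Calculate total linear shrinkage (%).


TS = (115.1 - 97.9) / 115.1 * 100 = 14.94%

14.94


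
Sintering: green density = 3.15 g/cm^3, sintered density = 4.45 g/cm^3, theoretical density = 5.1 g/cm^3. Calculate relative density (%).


Relative = 4.45 / 5.1 * 100 = 87.3%

87.3


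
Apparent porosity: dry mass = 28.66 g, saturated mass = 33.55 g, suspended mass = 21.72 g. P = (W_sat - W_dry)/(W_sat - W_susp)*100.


P = (33.55 - 28.66) / (33.55 - 21.72) * 100 = 4.89 / 11.83 * 100 = 41.3%

41.3


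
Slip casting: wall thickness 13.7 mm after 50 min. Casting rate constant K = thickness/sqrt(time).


K = 13.7 / sqrt(50) = 13.7 / 7.0711 = 1.937 mm/min^0.5

1.937


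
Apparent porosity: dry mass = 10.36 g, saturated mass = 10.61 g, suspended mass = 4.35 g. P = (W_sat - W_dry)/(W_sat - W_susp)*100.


P = (10.61 - 10.36) / (10.61 - 4.35) * 100 = 0.25 / 6.26 * 100 = 4.0%

4.0


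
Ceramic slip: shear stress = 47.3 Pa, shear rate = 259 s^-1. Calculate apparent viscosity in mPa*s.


eta = tau/gamma * 1000 = 47.3/259 * 1000 = 182.6 mPa*s

182.6


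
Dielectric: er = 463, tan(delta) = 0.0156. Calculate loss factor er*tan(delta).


Loss = 463 * 0.0156 = 7.223

7.223


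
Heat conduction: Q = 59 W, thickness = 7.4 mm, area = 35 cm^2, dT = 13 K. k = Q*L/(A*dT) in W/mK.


k = 59*7.4/1000/(35/10000*13) = 9.6 W/mK

9.6


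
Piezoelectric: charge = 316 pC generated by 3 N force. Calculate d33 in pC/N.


d33 = 316 / 3 = 105.3 pC/N

105.3


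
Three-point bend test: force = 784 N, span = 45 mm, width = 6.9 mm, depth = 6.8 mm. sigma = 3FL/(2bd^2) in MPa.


sigma = 3*784*45/(2*6.9*6.8^2) = 165.9 MPa

165.9


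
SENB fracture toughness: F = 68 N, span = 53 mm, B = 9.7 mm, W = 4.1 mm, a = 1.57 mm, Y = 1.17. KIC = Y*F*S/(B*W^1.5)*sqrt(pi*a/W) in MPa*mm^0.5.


KIC = 1.17*68*53/(9.7*4.1^1.5)*sqrt(pi*1.57/4.1) = 57.43

57.43


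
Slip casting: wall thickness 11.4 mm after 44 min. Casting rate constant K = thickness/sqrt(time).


K = 11.4 / sqrt(44) = 11.4 / 6.6332 = 1.719 mm/min^0.5

1.719


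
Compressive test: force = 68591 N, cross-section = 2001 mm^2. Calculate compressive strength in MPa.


CS = 68591 / 2001 = 34.3 MPa

34.3


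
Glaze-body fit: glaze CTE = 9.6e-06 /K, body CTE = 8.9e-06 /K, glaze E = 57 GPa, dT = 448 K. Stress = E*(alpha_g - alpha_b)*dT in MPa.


Stress = 57*1000*(9.6e-06 - 8.9e-06)*448 = 17.9 MPa

17.9


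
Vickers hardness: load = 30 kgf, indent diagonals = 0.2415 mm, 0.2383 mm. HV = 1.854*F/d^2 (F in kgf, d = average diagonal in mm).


d_avg = (0.2415+0.2383)/2 = 0.2399 mm
HV = 1.854*30/0.2399^2 = 966

966


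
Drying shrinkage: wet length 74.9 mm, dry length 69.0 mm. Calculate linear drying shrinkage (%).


DS = (74.9 - 69.0) / 74.9 * 100 = 7.88%

7.88


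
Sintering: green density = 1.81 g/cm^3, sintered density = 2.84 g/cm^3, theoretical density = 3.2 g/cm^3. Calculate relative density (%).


Relative = 2.84 / 3.2 * 100 = 88.8%

88.8


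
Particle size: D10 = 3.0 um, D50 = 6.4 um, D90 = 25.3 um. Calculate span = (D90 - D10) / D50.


Span = (25.3 - 3.0) / 6.4 = 22.3 / 6.4 = 3.484

3.484


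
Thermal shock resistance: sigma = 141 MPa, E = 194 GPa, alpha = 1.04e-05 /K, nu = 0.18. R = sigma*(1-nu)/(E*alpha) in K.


R = 141*(1-0.18)/(194*1000*1.04e-05) = 57 K

57


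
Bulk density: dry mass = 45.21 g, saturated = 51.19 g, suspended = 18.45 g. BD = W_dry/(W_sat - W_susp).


BD = 45.21 / (51.19 - 18.45) = 45.21 / 32.74 = 1.381 g/cm^3

1.381


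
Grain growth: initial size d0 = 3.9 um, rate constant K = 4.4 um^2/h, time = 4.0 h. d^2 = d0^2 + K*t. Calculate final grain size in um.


d^2 = 3.9^2 + 4.4*4.0 = 32.81
d = sqrt(32.81) = 5.73 um

5.73


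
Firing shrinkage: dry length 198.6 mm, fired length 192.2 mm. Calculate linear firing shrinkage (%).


FS = (198.6 - 192.2) / 198.6 * 100 = 3.22%

3.22


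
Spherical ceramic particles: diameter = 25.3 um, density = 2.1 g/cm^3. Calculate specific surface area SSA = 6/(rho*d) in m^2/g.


SSA = 6 / (2.1 * 25.3) = 0.113 m^2/g

0.113


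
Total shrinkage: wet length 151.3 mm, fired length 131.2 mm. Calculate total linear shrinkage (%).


TS = (151.3 - 131.2) / 151.3 * 100 = 13.28%

13.28


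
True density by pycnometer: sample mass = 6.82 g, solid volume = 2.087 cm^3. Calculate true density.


TD = 6.82 / 2.087 = 3.268 g/cm^3

3.268


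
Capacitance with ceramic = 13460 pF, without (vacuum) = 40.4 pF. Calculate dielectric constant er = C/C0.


er = 13460 / 40.4 = 333.17

333.17


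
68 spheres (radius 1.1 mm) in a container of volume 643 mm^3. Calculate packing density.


V_sphere = 4/3*pi*1.1^3 = 5.5753 mm^3
Total V = 68*5.5753 = 379.1204 mm^3
PD = 379.1204 / 643 = 0.59

0.59


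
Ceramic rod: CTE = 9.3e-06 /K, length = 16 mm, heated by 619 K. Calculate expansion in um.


dL = 9.3e-06 * 16 * 619 * 1000 = 92.107 um

92.107


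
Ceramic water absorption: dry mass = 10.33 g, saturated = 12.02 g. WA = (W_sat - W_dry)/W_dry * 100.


WA = (12.02 - 10.33) / 10.33 * 100 = 16.36%

16.36


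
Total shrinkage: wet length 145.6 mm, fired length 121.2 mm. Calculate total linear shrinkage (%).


TS = (145.6 - 121.2) / 145.6 * 100 = 16.76%

16.76


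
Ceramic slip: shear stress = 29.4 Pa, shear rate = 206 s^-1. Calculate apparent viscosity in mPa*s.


eta = tau/gamma * 1000 = 29.4/206 * 1000 = 142.7 mPa*s

142.7


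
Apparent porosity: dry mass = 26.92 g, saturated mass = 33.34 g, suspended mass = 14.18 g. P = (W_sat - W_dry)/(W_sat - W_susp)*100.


P = (33.34 - 26.92) / (33.34 - 14.18) * 100 = 6.42 / 19.16 * 100 = 33.5%

33.5


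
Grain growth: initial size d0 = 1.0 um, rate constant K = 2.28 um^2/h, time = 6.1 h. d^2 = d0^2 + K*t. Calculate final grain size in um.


d^2 = 1.0^2 + 2.28*6.1 = 14.908
d = sqrt(14.908) = 3.86 um

3.86


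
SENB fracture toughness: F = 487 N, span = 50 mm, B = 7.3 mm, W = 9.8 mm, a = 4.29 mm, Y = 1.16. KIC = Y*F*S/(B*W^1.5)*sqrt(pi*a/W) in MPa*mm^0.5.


KIC = 1.16*487*50/(7.3*9.8^1.5)*sqrt(pi*4.29/9.8) = 147.91

147.91


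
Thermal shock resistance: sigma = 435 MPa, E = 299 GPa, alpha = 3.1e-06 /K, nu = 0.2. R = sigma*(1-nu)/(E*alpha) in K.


R = 435*(1-0.2)/(299*1000*3.1e-06) = 375 K

375


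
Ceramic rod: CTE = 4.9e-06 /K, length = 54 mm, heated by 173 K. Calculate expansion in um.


dL = 4.9e-06 * 54 * 173 * 1000 = 45.776 um

45.776


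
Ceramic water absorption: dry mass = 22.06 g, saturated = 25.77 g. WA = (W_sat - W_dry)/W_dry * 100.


WA = (25.77 - 22.06) / 22.06 * 100 = 16.82%

16.82


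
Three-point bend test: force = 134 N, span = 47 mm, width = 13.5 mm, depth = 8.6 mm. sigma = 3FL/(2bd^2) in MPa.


sigma = 3*134*47/(2*13.5*8.6^2) = 9.5 MPa

9.5


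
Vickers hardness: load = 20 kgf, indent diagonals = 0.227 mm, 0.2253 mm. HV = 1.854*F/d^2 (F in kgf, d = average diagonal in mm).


d_avg = (0.227+0.2253)/2 = 0.22615 mm
HV = 1.854*20/0.22615^2 = 725

725


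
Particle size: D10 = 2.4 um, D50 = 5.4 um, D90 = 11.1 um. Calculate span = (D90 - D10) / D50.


Span = (11.1 - 2.4) / 5.4 = 8.7 / 5.4 = 1.611

1.611


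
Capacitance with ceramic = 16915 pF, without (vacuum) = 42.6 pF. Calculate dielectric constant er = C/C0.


er = 16915 / 42.6 = 397.07

397.07


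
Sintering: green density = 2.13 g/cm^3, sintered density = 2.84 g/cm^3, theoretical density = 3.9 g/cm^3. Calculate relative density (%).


Relative = 2.84 / 3.9 * 100 = 72.8%

72.8


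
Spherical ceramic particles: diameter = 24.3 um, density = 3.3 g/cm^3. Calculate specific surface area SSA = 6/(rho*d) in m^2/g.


SSA = 6 / (3.3 * 24.3) = 0.075 m^2/g

0.075


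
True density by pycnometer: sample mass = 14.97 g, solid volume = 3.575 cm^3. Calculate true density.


TD = 14.97 / 3.575 = 4.187 g/cm^3

4.187


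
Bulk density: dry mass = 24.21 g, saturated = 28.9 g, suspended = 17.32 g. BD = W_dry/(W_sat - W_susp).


BD = 24.21 / (28.9 - 17.32) = 24.21 / 11.58 = 2.091 g/cm^3

2.091


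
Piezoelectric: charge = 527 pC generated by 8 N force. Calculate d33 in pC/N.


d33 = 527 / 8 = 65.9 pC/N

65.9


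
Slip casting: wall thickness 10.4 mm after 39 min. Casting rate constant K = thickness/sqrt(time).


K = 10.4 / sqrt(39) = 10.4 / 6.245 = 1.665 mm/min^0.5

1.665


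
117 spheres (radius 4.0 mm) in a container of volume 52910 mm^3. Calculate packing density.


V_sphere = 4/3*pi*4.0^3 = 268.0826 mm^3
Total V = 117*268.0826 = 31365.6642 mm^3
PD = 31365.6642 / 52910 = 0.593

0.593


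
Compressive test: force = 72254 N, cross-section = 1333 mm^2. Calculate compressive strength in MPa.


CS = 72254 / 1333 = 54.2 MPa

54.2


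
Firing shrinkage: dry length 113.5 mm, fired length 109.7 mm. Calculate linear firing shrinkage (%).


FS = (113.5 - 109.7) / 113.5 * 100 = 3.35%

3.35


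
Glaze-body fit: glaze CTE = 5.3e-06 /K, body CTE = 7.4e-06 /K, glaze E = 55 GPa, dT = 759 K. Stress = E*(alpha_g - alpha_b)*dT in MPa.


Stress = 55*1000*(5.3e-06 - 7.4e-06)*759 = -87.7 MPa

-87.7


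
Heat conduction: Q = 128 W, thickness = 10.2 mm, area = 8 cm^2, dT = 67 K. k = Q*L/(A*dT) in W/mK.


k = 128*10.2/1000/(8/10000*67) = 24.36 W/mK

24.36


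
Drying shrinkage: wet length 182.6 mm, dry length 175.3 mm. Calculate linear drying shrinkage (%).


DS = (182.6 - 175.3) / 182.6 * 100 = 4.0%

4.0


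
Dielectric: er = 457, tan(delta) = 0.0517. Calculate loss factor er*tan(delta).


Loss = 457 * 0.0517 = 23.627

23.627


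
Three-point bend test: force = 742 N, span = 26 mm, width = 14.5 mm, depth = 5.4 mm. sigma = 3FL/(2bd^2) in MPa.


sigma = 3*742*26/(2*14.5*5.4^2) = 68.4 MPa

68.4


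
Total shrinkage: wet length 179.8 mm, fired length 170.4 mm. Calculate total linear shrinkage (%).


TS = (179.8 - 170.4) / 179.8 * 100 = 5.23%

5.23


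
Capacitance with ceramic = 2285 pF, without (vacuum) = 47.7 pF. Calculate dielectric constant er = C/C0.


er = 2285 / 47.7 = 47.9

47.9


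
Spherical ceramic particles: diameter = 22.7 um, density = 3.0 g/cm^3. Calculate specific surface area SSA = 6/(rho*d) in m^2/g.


SSA = 6 / (3.0 * 22.7) = 0.088 m^2/g

0.088


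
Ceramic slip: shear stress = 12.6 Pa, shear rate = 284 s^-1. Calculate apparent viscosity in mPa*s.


eta = tau/gamma * 1000 = 12.6/284 * 1000 = 44.4 mPa*s

44.4


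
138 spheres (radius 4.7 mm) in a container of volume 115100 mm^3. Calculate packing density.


V_sphere = 4/3*pi*4.7^3 = 434.8928 mm^3
Total V = 138*434.8928 = 60015.2064 mm^3
PD = 60015.2064 / 115100 = 0.521

0.521


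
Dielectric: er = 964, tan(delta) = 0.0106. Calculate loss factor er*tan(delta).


Loss = 964 * 0.0106 = 10.218

10.218


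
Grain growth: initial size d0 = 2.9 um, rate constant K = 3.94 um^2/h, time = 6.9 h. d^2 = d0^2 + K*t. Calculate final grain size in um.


d^2 = 2.9^2 + 3.94*6.9 = 35.596
d = sqrt(35.596) = 5.97 um

5.97


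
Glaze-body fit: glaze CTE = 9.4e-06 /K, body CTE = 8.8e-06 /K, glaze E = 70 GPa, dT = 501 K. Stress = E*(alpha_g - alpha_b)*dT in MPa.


Stress = 70*1000*(9.4e-06 - 8.8e-06)*501 = 21.0 MPa

21.0


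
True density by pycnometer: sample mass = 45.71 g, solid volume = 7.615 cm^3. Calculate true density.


TD = 45.71 / 7.615 = 6.003 g/cm^3

6.003


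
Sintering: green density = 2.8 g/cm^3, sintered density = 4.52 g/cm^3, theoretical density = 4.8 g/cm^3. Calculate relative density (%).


Relative = 4.52 / 4.8 * 100 = 94.2%

94.2


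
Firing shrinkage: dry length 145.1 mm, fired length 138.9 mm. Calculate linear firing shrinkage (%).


FS = (145.1 - 138.9) / 145.1 * 100 = 4.27%

4.27


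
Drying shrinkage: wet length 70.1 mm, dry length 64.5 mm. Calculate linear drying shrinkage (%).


DS = (70.1 - 64.5) / 70.1 * 100 = 7.99%

7.99


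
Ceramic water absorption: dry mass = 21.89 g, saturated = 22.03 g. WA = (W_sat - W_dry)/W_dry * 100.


WA = (22.03 - 21.89) / 21.89 * 100 = 0.64%

0.64


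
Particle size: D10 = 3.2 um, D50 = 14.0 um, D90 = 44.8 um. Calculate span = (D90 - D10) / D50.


Span = (44.8 - 3.2) / 14.0 = 41.6 / 14.0 = 2.971

2.971


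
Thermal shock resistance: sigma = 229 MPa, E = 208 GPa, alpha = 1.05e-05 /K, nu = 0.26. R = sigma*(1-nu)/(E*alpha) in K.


R = 229*(1-0.26)/(208*1000*1.05e-05) = 78 K

78


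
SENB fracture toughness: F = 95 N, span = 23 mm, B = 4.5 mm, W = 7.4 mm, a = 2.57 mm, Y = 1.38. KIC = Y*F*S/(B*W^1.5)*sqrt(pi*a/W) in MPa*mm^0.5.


KIC = 1.38*95*23/(4.5*7.4^1.5)*sqrt(pi*2.57/7.4) = 34.77

34.77


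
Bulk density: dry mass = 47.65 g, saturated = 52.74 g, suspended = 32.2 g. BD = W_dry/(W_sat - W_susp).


BD = 47.65 / (52.74 - 32.2) = 47.65 / 20.54 = 2.32 g/cm^3

2.32


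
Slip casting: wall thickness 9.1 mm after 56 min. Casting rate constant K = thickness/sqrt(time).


K = 9.1 / sqrt(56) = 9.1 / 7.4833 = 1.216 mm/min^0.5

1.216


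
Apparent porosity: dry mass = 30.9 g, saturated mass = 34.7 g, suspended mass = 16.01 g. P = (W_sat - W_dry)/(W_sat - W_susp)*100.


P = (34.7 - 30.9) / (34.7 - 16.01) * 100 = 3.8 / 18.69 * 100 = 20.3%

20.3


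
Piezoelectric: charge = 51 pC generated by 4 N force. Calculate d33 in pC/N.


d33 = 51 / 4 = 12.8 pC/N

12.8


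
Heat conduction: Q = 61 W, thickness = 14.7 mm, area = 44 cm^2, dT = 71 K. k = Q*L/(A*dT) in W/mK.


k = 61*14.7/1000/(44/10000*71) = 2.87 W/mK

2.87


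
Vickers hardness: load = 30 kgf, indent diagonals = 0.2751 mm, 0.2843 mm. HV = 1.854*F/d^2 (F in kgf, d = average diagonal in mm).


d_avg = (0.2751+0.2843)/2 = 0.2797 mm
HV = 1.854*30/0.2797^2 = 711

711


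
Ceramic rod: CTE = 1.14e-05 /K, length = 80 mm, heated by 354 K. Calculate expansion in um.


dL = 1.14e-05 * 80 * 354 * 1000 = 322.848 um

322.848


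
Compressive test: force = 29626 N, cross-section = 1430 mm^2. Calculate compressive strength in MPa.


CS = 29626 / 1430 = 20.7 MPa

20.7


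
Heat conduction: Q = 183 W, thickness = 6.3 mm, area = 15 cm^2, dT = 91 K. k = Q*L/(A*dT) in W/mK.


k = 183*6.3/1000/(15/10000*91) = 8.45 W/mK

8.45


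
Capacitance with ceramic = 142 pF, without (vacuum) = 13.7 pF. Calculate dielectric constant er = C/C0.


er = 142 / 13.7 = 10.36

10.36


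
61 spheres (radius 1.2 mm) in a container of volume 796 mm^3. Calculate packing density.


V_sphere = 4/3*pi*1.2^3 = 7.2382 mm^3
Total V = 61*7.2382 = 441.5302 mm^3
PD = 441.5302 / 796 = 0.555

0.555


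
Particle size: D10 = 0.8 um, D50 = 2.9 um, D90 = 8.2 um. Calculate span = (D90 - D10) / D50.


Span = (8.2 - 0.8) / 2.9 = 7.4 / 2.9 = 2.552

2.552


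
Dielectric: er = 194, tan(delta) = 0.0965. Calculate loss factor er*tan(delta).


Loss = 194 * 0.0965 = 18.721

18.721


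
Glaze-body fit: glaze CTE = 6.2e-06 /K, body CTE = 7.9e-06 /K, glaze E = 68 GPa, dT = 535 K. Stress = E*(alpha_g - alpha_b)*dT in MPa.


Stress = 68*1000*(6.2e-06 - 7.9e-06)*535 = -61.8 MPa

-61.8


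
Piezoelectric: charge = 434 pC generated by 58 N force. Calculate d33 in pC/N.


d33 = 434 / 58 = 7.5 pC/N

7.5


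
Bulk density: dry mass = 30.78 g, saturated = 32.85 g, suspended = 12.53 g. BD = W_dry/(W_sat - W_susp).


BD = 30.78 / (32.85 - 12.53) = 30.78 / 20.32 = 1.515 g/cm^3

1.515


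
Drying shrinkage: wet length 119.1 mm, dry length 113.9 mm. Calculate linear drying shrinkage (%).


DS = (119.1 - 113.9) / 119.1 * 100 = 4.37%

4.37


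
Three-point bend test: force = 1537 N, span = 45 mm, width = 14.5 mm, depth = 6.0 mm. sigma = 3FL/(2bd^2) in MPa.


sigma = 3*1537*45/(2*14.5*6.0^2) = 198.8 MPa

198.8


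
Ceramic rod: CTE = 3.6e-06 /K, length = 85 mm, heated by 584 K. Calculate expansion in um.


dL = 3.6e-06 * 85 * 584 * 1000 = 178.704 um

178.704


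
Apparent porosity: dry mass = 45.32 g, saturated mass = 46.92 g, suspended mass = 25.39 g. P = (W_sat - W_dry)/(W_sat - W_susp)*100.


P = (46.92 - 45.32) / (46.92 - 25.39) * 100 = 1.6 / 21.53 * 100 = 7.4%

7.4


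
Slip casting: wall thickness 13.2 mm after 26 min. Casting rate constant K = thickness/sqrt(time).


K = 13.2 / sqrt(26) = 13.2 / 5.099 = 2.589 mm/min^0.5

2.589


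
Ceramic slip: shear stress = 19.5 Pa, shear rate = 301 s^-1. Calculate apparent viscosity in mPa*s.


eta = tau/gamma * 1000 = 19.5/301 * 1000 = 64.8 mPa*s

64.8


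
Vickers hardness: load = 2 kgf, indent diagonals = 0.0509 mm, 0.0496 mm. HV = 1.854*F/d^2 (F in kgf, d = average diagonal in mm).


d_avg = (0.0509+0.0496)/2 = 0.05025 mm
HV = 1.854*2/0.05025^2 = 1468

1468


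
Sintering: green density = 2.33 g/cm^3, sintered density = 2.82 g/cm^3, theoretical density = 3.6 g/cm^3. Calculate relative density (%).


Relative = 2.82 / 3.6 * 100 = 78.3%

78.3


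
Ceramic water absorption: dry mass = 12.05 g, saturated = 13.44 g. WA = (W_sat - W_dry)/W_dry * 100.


WA = (13.44 - 12.05) / 12.05 * 100 = 11.54%

11.54


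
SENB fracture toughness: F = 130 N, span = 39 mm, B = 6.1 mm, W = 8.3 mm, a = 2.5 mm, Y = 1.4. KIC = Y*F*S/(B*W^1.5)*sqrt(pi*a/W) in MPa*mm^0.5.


KIC = 1.4*130*39/(6.1*8.3^1.5)*sqrt(pi*2.5/8.3) = 47.34

47.34


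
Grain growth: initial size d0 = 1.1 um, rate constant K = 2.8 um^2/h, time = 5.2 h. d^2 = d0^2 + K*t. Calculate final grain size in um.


d^2 = 1.1^2 + 2.8*5.2 = 15.77
d = sqrt(15.77) = 3.97 um

3.97


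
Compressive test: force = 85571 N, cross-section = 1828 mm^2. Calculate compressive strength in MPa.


CS = 85571 / 1828 = 46.8 MPa

46.8


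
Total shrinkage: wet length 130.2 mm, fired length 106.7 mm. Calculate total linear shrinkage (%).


TS = (130.2 - 106.7) / 130.2 * 100 = 18.05%

18.05


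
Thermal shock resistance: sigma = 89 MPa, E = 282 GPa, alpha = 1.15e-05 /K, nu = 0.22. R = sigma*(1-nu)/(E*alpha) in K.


R = 89*(1-0.22)/(282*1000*1.15e-05) = 21 K

21


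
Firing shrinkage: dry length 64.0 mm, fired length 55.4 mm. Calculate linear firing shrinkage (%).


FS = (64.0 - 55.4) / 64.0 * 100 = 13.44%

13.44


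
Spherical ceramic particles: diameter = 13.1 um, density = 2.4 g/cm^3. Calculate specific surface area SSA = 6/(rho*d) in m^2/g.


SSA = 6 / (2.4 * 13.1) = 0.191 m^2/g

0.191


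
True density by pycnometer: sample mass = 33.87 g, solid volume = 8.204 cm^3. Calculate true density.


TD = 33.87 / 8.204 = 4.128 g/cm^3

4.128


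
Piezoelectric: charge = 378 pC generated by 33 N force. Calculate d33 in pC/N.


d33 = 378 / 33 = 11.5 pC/N

11.5


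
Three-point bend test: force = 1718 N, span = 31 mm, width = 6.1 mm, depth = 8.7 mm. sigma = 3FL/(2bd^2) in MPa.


sigma = 3*1718*31/(2*6.1*8.7^2) = 173.0 MPa

173.0


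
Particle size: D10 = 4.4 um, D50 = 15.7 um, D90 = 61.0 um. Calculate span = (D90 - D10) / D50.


Span = (61.0 - 4.4) / 15.7 = 56.6 / 15.7 = 3.605

3.605


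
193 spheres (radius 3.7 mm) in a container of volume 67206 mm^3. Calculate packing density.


V_sphere = 4/3*pi*3.7^3 = 212.1748 mm^3
Total V = 193*212.1748 = 40949.7364 mm^3
PD = 40949.7364 / 67206 = 0.609

0.609


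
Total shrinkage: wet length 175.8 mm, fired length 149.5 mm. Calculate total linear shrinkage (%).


TS = (175.8 - 149.5) / 175.8 * 100 = 14.96%

14.96


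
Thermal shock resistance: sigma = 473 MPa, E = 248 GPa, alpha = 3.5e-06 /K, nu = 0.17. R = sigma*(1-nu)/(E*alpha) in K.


R = 473*(1-0.17)/(248*1000*3.5e-06) = 452 K

452


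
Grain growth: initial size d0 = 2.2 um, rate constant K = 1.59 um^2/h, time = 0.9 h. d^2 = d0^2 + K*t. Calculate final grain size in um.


d^2 = 2.2^2 + 1.59*0.9 = 6.271
d = sqrt(6.271) = 2.5 um

2.5


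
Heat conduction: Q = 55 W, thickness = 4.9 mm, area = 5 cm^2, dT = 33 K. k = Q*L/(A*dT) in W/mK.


k = 55*4.9/1000/(5/10000*33) = 16.33 W/mK

16.33


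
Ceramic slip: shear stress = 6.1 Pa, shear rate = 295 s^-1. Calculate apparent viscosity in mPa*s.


eta = tau/gamma * 1000 = 6.1/295 * 1000 = 20.7 mPa*s

20.7


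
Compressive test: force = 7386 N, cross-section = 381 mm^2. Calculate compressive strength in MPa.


CS = 7386 / 381 = 19.4 MPa

19.4


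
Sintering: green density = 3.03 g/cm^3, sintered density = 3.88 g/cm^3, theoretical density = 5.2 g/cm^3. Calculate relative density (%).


Relative = 3.88 / 5.2 * 100 = 74.6%

74.6


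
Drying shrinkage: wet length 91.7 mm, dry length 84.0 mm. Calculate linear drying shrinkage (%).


DS = (91.7 - 84.0) / 91.7 * 100 = 8.4%

8.4


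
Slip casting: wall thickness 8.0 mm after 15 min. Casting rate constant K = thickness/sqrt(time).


K = 8.0 / sqrt(15) = 8.0 / 3.873 = 2.066 mm/min^0.5

2.066


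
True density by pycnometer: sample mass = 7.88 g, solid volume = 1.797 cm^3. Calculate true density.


TD = 7.88 / 1.797 = 4.385 g/cm^3

4.385


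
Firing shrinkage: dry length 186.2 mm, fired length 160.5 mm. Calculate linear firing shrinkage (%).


FS = (186.2 - 160.5) / 186.2 * 100 = 13.8%

13.8


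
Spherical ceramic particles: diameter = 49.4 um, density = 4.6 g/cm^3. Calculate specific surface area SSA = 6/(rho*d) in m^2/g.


SSA = 6 / (4.6 * 49.4) = 0.026 m^2/g

0.026


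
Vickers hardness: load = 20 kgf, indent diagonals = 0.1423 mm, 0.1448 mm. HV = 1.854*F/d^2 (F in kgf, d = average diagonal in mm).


d_avg = (0.1423+0.1448)/2 = 0.14355 mm
HV = 1.854*20/0.14355^2 = 1799

1799


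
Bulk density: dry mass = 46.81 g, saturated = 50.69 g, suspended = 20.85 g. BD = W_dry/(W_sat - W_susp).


BD = 46.81 / (50.69 - 20.85) = 46.81 / 29.84 = 1.569 g/cm^3

1.569


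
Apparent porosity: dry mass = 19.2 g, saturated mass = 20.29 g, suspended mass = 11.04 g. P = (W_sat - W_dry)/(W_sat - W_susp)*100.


P = (20.29 - 19.2) / (20.29 - 11.04) * 100 = 1.09 / 9.25 * 100 = 11.8%

11.8


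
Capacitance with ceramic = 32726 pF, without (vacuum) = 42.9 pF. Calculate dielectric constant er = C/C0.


er = 32726 / 42.9 = 762.84

762.84


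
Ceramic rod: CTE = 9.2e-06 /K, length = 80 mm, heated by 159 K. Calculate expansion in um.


dL = 9.2e-06 * 80 * 159 * 1000 = 117.024 um

117.024


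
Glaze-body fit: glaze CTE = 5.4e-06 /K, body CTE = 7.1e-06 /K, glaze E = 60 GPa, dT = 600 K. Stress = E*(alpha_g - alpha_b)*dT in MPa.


Stress = 60*1000*(5.4e-06 - 7.1e-06)*600 = -61.2 MPa

-61.2


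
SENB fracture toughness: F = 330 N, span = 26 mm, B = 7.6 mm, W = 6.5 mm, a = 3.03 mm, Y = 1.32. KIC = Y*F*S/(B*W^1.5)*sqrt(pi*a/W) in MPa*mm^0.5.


KIC = 1.32*330*26/(7.6*6.5^1.5)*sqrt(pi*3.03/6.5) = 108.82

108.82


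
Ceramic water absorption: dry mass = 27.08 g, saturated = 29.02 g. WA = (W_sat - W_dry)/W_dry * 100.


WA = (29.02 - 27.08) / 27.08 * 100 = 7.16%

7.16


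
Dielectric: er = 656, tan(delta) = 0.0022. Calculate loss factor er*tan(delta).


Loss = 656 * 0.0022 = 1.443

1.443


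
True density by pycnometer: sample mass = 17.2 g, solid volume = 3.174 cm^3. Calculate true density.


TD = 17.2 / 3.174 = 5.419 g/cm^3

5.419


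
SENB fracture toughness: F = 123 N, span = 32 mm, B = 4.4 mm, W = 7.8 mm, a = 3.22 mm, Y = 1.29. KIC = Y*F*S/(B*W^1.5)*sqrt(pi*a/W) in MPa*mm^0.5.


KIC = 1.29*123*32/(4.4*7.8^1.5)*sqrt(pi*3.22/7.8) = 60.33

60.33


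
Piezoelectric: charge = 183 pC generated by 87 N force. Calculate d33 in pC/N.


d33 = 183 / 87 = 2.1 pC/N

2.1


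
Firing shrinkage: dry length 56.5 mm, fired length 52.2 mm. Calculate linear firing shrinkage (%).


FS = (56.5 - 52.2) / 56.5 * 100 = 7.61%

7.61


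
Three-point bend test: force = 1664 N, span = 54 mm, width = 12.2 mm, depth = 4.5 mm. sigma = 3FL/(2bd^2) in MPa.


sigma = 3*1664*54/(2*12.2*4.5^2) = 545.6 MPa

545.6


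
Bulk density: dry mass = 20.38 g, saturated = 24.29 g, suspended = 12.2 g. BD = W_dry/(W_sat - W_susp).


BD = 20.38 / (24.29 - 12.2) = 20.38 / 12.09 = 1.686 g/cm^3

1.686


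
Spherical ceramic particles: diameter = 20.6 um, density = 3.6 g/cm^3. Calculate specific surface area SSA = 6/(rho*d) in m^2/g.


SSA = 6 / (3.6 * 20.6) = 0.081 m^2/g

0.081


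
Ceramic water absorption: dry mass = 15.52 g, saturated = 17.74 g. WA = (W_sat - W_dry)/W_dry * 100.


WA = (17.74 - 15.52) / 15.52 * 100 = 14.3%

14.3


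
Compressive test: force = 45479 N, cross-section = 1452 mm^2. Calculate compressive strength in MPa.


CS = 45479 / 1452 = 31.3 MPa

31.3


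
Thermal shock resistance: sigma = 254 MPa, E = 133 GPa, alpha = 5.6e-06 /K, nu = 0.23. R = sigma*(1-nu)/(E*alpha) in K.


R = 254*(1-0.23)/(133*1000*5.6e-06) = 263 K

263


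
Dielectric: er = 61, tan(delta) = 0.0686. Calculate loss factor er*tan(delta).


Loss = 61 * 0.0686 = 4.185

4.185


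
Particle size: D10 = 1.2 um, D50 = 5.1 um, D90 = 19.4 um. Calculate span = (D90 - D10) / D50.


Span = (19.4 - 1.2) / 5.1 = 18.2 / 5.1 = 3.569

3.569


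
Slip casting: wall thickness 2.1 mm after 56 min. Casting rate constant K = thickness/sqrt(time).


K = 2.1 / sqrt(56) = 2.1 / 7.4833 = 0.281 mm/min^0.5

0.281


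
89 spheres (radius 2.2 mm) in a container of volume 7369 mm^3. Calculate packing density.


V_sphere = 4/3*pi*2.2^3 = 44.6022 mm^3
Total V = 89*44.6022 = 3969.5958 mm^3
PD = 3969.5958 / 7369 = 0.539

0.539


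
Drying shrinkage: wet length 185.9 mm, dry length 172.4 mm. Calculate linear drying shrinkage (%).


DS = (185.9 - 172.4) / 185.9 * 100 = 7.26%

7.26


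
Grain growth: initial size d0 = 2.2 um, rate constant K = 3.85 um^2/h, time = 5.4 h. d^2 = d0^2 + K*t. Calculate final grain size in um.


d^2 = 2.2^2 + 3.85*5.4 = 25.63
d = sqrt(25.63) = 5.06 um

5.06


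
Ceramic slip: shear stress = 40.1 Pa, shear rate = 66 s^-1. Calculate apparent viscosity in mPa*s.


eta = tau/gamma * 1000 = 40.1/66 * 1000 = 607.6 mPa*s

607.6


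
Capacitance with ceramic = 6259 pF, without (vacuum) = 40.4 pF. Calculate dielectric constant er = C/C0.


er = 6259 / 40.4 = 154.93

154.93


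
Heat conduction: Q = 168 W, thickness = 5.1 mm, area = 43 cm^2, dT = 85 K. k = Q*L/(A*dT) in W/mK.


k = 168*5.1/1000/(43/10000*85) = 2.34 W/mK

2.34


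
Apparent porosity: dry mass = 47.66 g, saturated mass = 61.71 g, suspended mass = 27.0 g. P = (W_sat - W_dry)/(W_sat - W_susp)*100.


P = (61.71 - 47.66) / (61.71 - 27.0) * 100 = 14.05 / 34.71 * 100 = 40.5%

40.5


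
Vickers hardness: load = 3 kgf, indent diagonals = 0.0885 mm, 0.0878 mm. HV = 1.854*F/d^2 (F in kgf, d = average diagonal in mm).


d_avg = (0.0885+0.0878)/2 = 0.08815 mm
HV = 1.854*3/0.08815^2 = 716

716


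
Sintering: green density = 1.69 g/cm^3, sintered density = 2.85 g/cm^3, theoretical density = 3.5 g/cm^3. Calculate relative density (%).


Relative = 2.85 / 3.5 * 100 = 81.4%

81.4


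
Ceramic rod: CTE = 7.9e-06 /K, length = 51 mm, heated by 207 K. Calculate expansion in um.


dL = 7.9e-06 * 51 * 207 * 1000 = 83.4 um

83.4


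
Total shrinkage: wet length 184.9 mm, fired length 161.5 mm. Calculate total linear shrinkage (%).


TS = (184.9 - 161.5) / 184.9 * 100 = 12.66%

12.66


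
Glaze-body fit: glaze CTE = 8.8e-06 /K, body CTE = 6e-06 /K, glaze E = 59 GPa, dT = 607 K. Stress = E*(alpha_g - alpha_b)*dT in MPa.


Stress = 59*1000*(8.8e-06 - 6e-06)*607 = 100.3 MPa

100.3


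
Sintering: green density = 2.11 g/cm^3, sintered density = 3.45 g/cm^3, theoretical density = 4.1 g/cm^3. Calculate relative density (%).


Relative = 3.45 / 4.1 * 100 = 84.1%

84.1


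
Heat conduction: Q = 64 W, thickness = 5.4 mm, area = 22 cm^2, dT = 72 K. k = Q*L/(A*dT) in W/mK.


k = 64*5.4/1000/(22/10000*72) = 2.18 W/mK

2.18


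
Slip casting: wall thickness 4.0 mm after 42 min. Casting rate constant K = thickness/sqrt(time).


K = 4.0 / sqrt(42) = 4.0 / 6.4807 = 0.617 mm/min^0.5

0.617


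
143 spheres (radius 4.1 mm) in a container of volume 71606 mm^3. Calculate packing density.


V_sphere = 4/3*pi*4.1^3 = 288.6956 mm^3
Total V = 143*288.6956 = 41283.4708 mm^3
PD = 41283.4708 / 71606 = 0.577

0.577


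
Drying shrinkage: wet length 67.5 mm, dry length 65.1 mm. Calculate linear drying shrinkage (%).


DS = (67.5 - 65.1) / 67.5 * 100 = 3.56%

3.56


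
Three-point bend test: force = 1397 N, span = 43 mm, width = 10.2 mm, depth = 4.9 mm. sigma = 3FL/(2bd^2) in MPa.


sigma = 3*1397*43/(2*10.2*4.9^2) = 367.9 MPa

367.9


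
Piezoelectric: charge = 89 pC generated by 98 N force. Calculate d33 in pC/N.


d33 = 89 / 98 = 0.9 pC/N

0.9


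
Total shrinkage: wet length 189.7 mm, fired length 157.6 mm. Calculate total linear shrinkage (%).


TS = (189.7 - 157.6) / 189.7 * 100 = 16.92%

16.92


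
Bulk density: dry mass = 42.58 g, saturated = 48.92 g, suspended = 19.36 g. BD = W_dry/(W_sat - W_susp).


BD = 42.58 / (48.92 - 19.36) = 42.58 / 29.56 = 1.44 g/cm^3

1.44


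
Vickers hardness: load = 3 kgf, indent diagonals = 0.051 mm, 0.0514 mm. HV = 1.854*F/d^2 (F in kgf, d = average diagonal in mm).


d_avg = (0.051+0.0514)/2 = 0.0512 mm
HV = 1.854*3/0.0512^2 = 2122

2122


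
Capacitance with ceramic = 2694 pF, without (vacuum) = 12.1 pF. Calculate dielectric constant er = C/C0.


er = 2694 / 12.1 = 222.64

222.64


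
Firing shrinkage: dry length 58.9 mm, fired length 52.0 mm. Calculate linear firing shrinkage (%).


FS = (58.9 - 52.0) / 58.9 * 100 = 11.71%

11.71


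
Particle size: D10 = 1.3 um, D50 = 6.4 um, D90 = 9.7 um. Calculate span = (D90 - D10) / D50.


Span = (9.7 - 1.3) / 6.4 = 8.4 / 6.4 = 1.313

1.313


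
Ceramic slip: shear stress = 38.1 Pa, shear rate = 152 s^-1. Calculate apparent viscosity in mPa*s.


eta = tau/gamma * 1000 = 38.1/152 * 1000 = 250.7 mPa*s

250.7


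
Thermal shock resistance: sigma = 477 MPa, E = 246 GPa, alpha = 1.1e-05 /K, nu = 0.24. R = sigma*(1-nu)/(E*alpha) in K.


R = 477*(1-0.24)/(246*1000*1.1e-05) = 134 K

134


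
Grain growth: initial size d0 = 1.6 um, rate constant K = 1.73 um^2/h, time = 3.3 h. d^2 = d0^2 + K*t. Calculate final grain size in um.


d^2 = 1.6^2 + 1.73*3.3 = 8.269
d = sqrt(8.269) = 2.88 um

2.88


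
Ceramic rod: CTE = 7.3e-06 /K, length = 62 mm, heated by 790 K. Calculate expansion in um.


dL = 7.3e-06 * 62 * 790 * 1000 = 357.554 um

357.554


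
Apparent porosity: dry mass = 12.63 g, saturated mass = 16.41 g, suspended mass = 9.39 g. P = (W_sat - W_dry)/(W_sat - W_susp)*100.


P = (16.41 - 12.63) / (16.41 - 9.39) * 100 = 3.78 / 7.02 * 100 = 53.8%

53.8


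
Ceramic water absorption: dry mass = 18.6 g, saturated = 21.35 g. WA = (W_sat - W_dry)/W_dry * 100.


WA = (21.35 - 18.6) / 18.6 * 100 = 14.78%

14.78


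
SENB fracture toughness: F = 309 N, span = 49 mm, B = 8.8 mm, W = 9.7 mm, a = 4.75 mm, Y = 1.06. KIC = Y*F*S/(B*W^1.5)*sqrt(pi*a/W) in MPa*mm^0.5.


KIC = 1.06*309*49/(8.8*9.7^1.5)*sqrt(pi*4.75/9.7) = 74.88

74.88


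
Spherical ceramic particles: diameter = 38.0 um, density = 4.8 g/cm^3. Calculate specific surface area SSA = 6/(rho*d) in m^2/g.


SSA = 6 / (4.8 * 38.0) = 0.033 m^2/g

0.033


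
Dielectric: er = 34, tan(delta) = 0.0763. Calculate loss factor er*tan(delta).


Loss = 34 * 0.0763 = 2.594

2.594


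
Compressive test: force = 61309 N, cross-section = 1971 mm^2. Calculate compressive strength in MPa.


CS = 61309 / 1971 = 31.1 MPa

31.1


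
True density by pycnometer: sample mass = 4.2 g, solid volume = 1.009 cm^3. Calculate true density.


TD = 4.2 / 1.009 = 4.163 g/cm^3

4.163


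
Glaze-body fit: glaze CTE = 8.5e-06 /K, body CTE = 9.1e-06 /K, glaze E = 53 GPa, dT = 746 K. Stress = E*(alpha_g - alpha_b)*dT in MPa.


Stress = 53*1000*(8.5e-06 - 9.1e-06)*746 = -23.7 MPa

-23.7


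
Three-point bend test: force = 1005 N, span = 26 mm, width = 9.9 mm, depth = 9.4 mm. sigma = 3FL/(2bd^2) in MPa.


sigma = 3*1005*26/(2*9.9*9.4^2) = 44.8 MPa

44.8


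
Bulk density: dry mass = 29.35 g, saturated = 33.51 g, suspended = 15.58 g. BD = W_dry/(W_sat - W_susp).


BD = 29.35 / (33.51 - 15.58) = 29.35 / 17.93 = 1.637 g/cm^3

1.637


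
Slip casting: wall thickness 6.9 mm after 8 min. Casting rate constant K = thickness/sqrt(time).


K = 6.9 / sqrt(8) = 6.9 / 2.8284 = 2.44 mm/min^0.5

2.44


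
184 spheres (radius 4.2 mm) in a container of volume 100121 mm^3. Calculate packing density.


V_sphere = 4/3*pi*4.2^3 = 310.3391 mm^3
Total V = 184*310.3391 = 57102.3944 mm^3
PD = 57102.3944 / 100121 = 0.57

0.57


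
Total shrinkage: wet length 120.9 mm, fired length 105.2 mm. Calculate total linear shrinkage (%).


TS = (120.9 - 105.2) / 120.9 * 100 = 12.99%

12.99


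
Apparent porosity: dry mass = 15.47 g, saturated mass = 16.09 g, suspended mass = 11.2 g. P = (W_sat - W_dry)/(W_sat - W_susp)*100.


P = (16.09 - 15.47) / (16.09 - 11.2) * 100 = 0.62 / 4.89 * 100 = 12.7%

12.7


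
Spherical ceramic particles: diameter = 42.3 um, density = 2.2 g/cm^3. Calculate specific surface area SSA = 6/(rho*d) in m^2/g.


SSA = 6 / (2.2 * 42.3) = 0.064 m^2/g

0.064


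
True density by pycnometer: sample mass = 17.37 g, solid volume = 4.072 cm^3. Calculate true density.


TD = 17.37 / 4.072 = 4.266 g/cm^3

4.266


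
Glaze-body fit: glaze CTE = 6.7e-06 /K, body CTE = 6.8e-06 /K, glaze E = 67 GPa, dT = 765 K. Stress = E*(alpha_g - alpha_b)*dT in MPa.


Stress = 67*1000*(6.7e-06 - 6.8e-06)*765 = -5.1 MPa

-5.1


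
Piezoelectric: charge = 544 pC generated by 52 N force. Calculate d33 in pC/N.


d33 = 544 / 52 = 10.5 pC/N

10.5


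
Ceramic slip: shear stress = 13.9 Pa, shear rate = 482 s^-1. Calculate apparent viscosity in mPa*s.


eta = tau/gamma * 1000 = 13.9/482 * 1000 = 28.8 mPa*s

28.8


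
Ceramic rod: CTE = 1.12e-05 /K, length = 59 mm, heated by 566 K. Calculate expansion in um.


dL = 1.12e-05 * 59 * 566 * 1000 = 374.013 um

374.013


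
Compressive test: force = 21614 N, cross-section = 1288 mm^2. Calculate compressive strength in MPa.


CS = 21614 / 1288 = 16.8 MPa

16.8


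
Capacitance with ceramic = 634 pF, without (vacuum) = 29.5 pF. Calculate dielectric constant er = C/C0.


er = 634 / 29.5 = 21.49

21.49


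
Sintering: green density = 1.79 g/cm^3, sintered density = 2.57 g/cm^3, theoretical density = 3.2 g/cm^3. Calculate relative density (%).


Relative = 2.57 / 3.2 * 100 = 80.3%

80.3


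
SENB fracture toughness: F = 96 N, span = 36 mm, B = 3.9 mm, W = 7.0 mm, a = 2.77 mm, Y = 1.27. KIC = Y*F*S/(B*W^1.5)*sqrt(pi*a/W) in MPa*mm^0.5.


KIC = 1.27*96*36/(3.9*7.0^1.5)*sqrt(pi*2.77/7.0) = 67.75

67.75


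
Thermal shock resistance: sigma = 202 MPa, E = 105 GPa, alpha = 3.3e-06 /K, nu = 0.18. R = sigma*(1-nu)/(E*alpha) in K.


R = 202*(1-0.18)/(105*1000*3.3e-06) = 478 K

478


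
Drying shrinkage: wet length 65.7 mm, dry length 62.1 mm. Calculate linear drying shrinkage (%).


DS = (65.7 - 62.1) / 65.7 * 100 = 5.48%

5.48


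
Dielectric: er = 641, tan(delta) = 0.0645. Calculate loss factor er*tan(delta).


Loss = 641 * 0.0645 = 41.345

41.345
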